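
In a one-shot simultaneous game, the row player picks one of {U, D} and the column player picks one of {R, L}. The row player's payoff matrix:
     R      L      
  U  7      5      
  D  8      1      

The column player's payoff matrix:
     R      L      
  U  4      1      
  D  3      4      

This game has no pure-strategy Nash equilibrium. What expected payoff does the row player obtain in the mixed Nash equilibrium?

In a mixed equilibrium the row player is indifferent between U and D; this condition fixes q.
  the row player's payoff from U: q·7 + (1−q)·5 = 2q + 5
  the row player's payoff from D: q·8 + (1−q)·1 = 7q + 1
  2q + 5 = 7q + 1  ⇒  -5q = -4  ⇒  q = 4/5.
At equilibrium the row player is indifferent across rows, so the row player's payoff equals the payoff from U: (4/5)·7 + (1/5)·5 = 33/5.

33/5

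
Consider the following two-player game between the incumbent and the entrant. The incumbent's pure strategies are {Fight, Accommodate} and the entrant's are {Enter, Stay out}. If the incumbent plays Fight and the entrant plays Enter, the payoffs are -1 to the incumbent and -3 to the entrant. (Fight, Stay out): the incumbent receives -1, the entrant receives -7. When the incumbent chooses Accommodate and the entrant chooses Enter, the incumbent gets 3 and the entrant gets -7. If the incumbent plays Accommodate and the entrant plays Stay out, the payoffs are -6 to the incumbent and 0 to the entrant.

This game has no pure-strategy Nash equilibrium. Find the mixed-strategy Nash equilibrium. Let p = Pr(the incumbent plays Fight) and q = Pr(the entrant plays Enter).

p = 7/11, q = 5/9

The entrant's indifference between Enter and Stay out determines the incumbent's mixing probability p:
  the entrant's expected payoff from Enter: p·(-3) + (1−p)·(-7) = 4p - 7
  the entrant's expected payoff from Stay out: p·(-7) + (1−p)·0 = -7p
  4p - 7 = -7p  ⇒  11p = 7  ⇒  p = 7/11.
In a mixed equilibrium the incumbent is indifferent between Fight and Accommodate; this condition fixes q.
  the incumbent's expected payoff from Fight: q·(-1) + (1−q)·(-1) = -1
  the incumbent's expected payoff from Accommodate: q·3 + (1−q)·(-6) = 9q - 6
  -1 = 9q - 6  ⇒  -9q = -5  ⇒  q = 5/9.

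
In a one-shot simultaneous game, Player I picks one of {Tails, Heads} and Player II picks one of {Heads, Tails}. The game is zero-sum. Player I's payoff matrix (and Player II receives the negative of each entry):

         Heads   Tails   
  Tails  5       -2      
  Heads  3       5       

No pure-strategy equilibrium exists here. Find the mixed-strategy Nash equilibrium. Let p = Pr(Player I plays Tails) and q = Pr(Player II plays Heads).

p = 2/9, q = 7/9

In a mixed equilibrium Player II is indifferent between Heads and Tails; this condition fixes p.
  Player II's payoff from Heads: p·(-5) + (1−p)·(-3) = -2p - 3
  Player II's payoff from Tails: p·2 + (1−p)·(-5) = 7p - 5
  -2p - 3 = 7p - 5  ⇒  -9p = -2  ⇒  p = 2/9.
Set Player I's expected payoff from Tails equal to that from Heads:
  Player I's payoff from Tails: q·5 + (1−q)·(-2) = 7q - 2
  Player I's payoff from Heads: q·3 + (1−q)·5 = -2q + 5
  7q - 2 = -2q + 5  ⇒  9q = 7  ⇒  q = 7/9.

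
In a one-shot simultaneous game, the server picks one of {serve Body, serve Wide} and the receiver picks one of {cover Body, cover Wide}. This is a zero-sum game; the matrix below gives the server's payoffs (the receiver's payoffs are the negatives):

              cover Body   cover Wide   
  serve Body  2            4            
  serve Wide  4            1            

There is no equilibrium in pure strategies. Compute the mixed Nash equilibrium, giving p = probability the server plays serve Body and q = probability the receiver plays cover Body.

p = 3/5, q = 3/5

For the receiver to be willing to mix, the receiver must be indifferent between cover Body and cover Wide, which pins down the server's mix.
  the receiver's payoff from cover Body: p·(-2) + (1−p)·(-4) = 2p - 4
  the receiver's payoff from cover Wide: p·(-4) + (1−p)·(-1) = -3p - 1
  2p - 4 = -3p - 1  ⇒  5p = 3  ⇒  p = 3/5.
The receiver's mix must leave the server indifferent between serve Body and serve Wide.
  the server's expected payoff from serve Body: q·2 + (1−q)·4 = -2q + 4
  the server's expected payoff from serve Wide: q·4 + (1−q)·1 = 3q + 1
  -2q + 4 = 3q + 1  ⇒  -5q = -3  ⇒  q = 3/5.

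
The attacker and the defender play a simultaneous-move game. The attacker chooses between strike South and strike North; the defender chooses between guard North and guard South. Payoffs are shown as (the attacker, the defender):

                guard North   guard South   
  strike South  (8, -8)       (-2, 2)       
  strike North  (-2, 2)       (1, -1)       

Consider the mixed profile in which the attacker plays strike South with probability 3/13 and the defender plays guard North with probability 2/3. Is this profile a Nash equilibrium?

Given the defender's mix q = 2/3, the attacker's payoff from strike South is 14/3 but from strike North is -1. The attacker strictly prefers strike South, so the attacker would not mix.
So the proposed profile is not a Nash equilibrium.

No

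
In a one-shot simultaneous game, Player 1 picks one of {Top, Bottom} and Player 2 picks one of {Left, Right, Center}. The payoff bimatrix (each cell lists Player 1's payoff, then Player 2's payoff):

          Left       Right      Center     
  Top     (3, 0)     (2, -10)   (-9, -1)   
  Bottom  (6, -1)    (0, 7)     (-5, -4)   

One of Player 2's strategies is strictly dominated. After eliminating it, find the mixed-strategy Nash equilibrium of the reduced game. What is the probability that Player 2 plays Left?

Player 2's strategy Center is strictly dominated by Left: 0 > -1 and -1 > -4. Eliminate Center.
In a mixed equilibrium Player 1 is indifferent between Top and Bottom; this condition fixes q.
  Player 1's expected payoff from Top: q·3 + (1−q)·2 = q + 2
  Player 1's expected payoff from Bottom: q·6 + (1−q)·0 = 6q
  q + 2 = 6q  ⇒  -5q = -2  ⇒  q = 2/5.

q = 2/5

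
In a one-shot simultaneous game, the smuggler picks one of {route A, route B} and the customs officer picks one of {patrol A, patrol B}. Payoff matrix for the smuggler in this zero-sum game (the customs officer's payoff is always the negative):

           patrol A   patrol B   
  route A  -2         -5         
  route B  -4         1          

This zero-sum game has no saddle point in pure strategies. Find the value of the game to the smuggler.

v = -11/4

Set the smuggler's expected payoff from route A equal to that from route B:
  the smuggler's payoff from route A: q·(-2) + (1−q)·(-5) = 3q - 5
  the smuggler's payoff from route B: q·(-4) + (1−q)·1 = -5q + 1
  3q - 5 = -5q + 1  ⇒  8q = 6  ⇒  q = 3/4.
The value is the smuggler's expected payoff against this mix (using route A): (3/4)·(-2) + (1/4)·(-5) = -11/4.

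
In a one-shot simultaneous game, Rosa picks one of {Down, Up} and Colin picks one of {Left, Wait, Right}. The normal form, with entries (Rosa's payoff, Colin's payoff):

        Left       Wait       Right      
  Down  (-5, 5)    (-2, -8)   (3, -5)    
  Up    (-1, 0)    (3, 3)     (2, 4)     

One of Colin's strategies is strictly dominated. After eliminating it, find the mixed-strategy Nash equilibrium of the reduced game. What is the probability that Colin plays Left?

q = 1/5

Colin's strategy Wait is strictly dominated by Right: -5 > -8 and 4 > 3. Eliminate Wait.
Set Rosa's expected payoff from Down equal to that from Up:
  Rosa's expected payoff from Down: q·(-5) + (1−q)·3 = -8q + 3
  Rosa's expected payoff from Up: q·(-1) + (1−q)·2 = -3q + 2
  -8q + 3 = -3q + 2  ⇒  -5q = -1  ⇒  q = 1/5.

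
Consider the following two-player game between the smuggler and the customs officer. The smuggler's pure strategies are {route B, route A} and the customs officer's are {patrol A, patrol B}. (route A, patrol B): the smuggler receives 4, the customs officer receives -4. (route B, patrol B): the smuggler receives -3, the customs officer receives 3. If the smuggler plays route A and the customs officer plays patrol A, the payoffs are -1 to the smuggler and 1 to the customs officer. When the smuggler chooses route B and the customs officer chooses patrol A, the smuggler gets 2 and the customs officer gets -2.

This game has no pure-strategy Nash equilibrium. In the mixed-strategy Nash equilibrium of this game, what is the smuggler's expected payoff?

1/2

For the smuggler to be willing to mix, the smuggler must be indifferent between route B and route A, which pins down the customs officer's mix.
  the smuggler's payoff to route B: q·2 + (1−q)·(-3) = 5q - 3
  the smuggler's payoff to route A: q·(-1) + (1−q)·4 = -5q + 4
  5q - 3 = -5q + 4  ⇒  10q = 7  ⇒  q = 7/10.
At equilibrium the smuggler is indifferent across rows, so the smuggler's payoff equals the payoff from route B: (7/10)·2 + (3/10)·(-3) = 1/2.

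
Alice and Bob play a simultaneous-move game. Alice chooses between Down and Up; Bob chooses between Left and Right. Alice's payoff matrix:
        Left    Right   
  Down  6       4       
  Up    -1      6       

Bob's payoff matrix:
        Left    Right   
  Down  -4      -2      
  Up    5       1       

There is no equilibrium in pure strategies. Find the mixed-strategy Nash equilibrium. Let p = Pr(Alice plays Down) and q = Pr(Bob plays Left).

Alice's mix must leave Bob indifferent between Left and Right.
  Bob's payoff to Left: p·(-4) + (1−p)·5 = -9p + 5
  Bob's payoff to Right: p·(-2) + (1−p)·1 = -3p + 1
  -9p + 5 = -3p + 1  ⇒  -6p = -4  ⇒  p = 2/3.
For Alice to be willing to mix, Alice must be indifferent between Down and Up, which pins down Bob's mix.
  Alice's payoff to Down: q·6 + (1−q)·4 = 2q + 4
  Alice's payoff to Up: q·(-1) + (1−q)·6 = -7q + 6
  2q + 4 = -7q + 6  ⇒  9q = 2  ⇒  q = 2/9.

p = 2/3, q = 2/9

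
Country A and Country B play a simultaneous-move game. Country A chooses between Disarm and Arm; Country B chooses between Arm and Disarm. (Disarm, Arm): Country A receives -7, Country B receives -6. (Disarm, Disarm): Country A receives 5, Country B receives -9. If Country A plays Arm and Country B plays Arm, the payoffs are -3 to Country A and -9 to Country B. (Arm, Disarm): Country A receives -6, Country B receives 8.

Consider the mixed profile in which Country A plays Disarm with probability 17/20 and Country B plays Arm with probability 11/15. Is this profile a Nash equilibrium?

Yes

Check Country B's indifference given Country A's mix p = 17/20:
  payoff from Arm = -129/20; payoff from Disarm = -129/20 — equal.
Check Country A's indifference given Country B's mix q = 11/15:
  payoff from Disarm = -19/5; payoff from Arm = -19/5 — equal.
Both players are indifferent, so neither can profitably deviate.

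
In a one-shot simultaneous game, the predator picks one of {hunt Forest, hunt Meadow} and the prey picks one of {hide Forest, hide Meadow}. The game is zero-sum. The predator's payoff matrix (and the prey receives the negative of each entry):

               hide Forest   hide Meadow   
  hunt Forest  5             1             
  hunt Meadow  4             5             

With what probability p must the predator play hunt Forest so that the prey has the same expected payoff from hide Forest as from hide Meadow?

Set the prey's expected payoff from hide Forest equal to that from hide Meadow:
  the prey's payoff to hide Forest: p·(-5) + (1−p)·(-4) = -p - 4
  the prey's payoff to hide Meadow: p·(-1) + (1−p)·(-5) = 4p - 5
  -p - 4 = 4p - 5  ⇒  -5p = -1  ⇒  p = 1/5.

p = 1/5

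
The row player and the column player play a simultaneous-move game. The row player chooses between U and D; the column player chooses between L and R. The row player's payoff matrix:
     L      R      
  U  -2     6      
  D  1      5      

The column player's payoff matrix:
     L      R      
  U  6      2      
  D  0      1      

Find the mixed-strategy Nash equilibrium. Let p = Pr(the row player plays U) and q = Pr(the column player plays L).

p = 1/5, q = 1/4

The column player's indifference between L and R determines the row player's mixing probability p:
  the column player's payoff from L: p·6 + (1−p)·0 = 6p
  the column player's payoff from R: p·2 + (1−p)·1 = p + 1
  6p = p + 1  ⇒  5p = 1  ⇒  p = 1/5.
In a mixed equilibrium the row player is indifferent between U and D; this condition fixes q.
  the row player's expected payoff from U: q·(-2) + (1−q)·6 = -8q + 6
  the row player's expected payoff from D: q·1 + (1−q)·5 = -4q + 5
  -8q + 6 = -4q + 5  ⇒  -4q = -1  ⇒  q = 1/4.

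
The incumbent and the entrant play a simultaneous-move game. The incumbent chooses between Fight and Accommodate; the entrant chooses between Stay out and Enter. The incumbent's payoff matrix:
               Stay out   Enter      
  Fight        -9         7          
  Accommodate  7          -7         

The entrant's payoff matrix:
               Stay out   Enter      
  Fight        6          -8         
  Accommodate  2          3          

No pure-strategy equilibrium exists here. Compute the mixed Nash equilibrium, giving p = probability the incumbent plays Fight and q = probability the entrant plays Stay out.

The incumbent's mix must leave the entrant indifferent between Stay out and Enter.
  the entrant's payoff to Stay out: p·6 + (1−p)·2 = 4p + 2
  the entrant's payoff to Enter: p·(-8) + (1−p)·3 = -11p + 3
  4p + 2 = -11p + 3  ⇒  15p = 1  ⇒  p = 1/15.
For the incumbent to be willing to mix, the incumbent must be indifferent between Fight and Accommodate, which pins down the entrant's mix.
  the incumbent's payoff to Fight: q·(-9) + (1−q)·7 = -16q + 7
  the incumbent's payoff to Accommodate: q·7 + (1−q)·(-7) = 14q - 7
  -16q + 7 = 14q - 7  ⇒  -30q = -14  ⇒  q = 7/15.

p = 1/15, q = 7/15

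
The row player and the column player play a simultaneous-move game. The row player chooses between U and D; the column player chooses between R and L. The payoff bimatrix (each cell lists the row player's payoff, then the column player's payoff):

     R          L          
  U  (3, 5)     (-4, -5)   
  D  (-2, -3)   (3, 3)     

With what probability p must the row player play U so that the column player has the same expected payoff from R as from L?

p = 3/8

The row player's mix must leave the column player indifferent between R and L.
  the column player's payoff to R: p·5 + (1−p)·(-3) = 8p - 3
  the column player's payoff to L: p·(-5) + (1−p)·3 = -8p + 3
  8p - 3 = -8p + 3  ⇒  16p = 6  ⇒  p = 3/8.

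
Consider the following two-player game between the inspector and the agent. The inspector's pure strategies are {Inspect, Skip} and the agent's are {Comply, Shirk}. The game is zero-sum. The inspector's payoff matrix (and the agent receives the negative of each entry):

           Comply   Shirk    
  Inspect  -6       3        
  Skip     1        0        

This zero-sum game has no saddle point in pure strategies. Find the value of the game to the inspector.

v = 3/10

The agent's mix must leave the inspector indifferent between Inspect and Skip.
  the inspector's payoff from Inspect: q·(-6) + (1−q)·3 = -9q + 3
  the inspector's payoff from Skip: q·1 + (1−q)·0 = q
  -9q + 3 = q  ⇒  -10q = -3  ⇒  q = 3/10.
The value is the inspector's expected payoff against this mix (using Inspect): (3/10)·(-6) + (7/10)·3 = 3/10.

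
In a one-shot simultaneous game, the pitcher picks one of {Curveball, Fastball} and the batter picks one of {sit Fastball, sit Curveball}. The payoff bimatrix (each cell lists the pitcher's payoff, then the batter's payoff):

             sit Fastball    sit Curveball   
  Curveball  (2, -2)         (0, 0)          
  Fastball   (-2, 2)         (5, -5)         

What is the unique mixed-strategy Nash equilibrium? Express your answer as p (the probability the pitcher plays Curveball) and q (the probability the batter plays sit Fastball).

For the batter to be willing to mix, the batter must be indifferent between sit Fastball and sit Curveball, which pins down the pitcher's mix.
  the batter's expected payoff from sit Fastball: p·(-2) + (1−p)·2 = -4p + 2
  the batter's expected payoff from sit Curveball: p·0 + (1−p)·(-5) = 5p - 5
  -4p + 2 = 5p - 5  ⇒  -9p = -7  ⇒  p = 7/9.
The pitcher's indifference between Curveball and Fastball determines the batter's mixing probability q:
  the pitcher's expected payoff from Curveball: q·2 + (1−q)·0 = 2q
  the pitcher's expected payoff from Fastball: q·(-2) + (1−q)·5 = -7q + 5
  2q = -7q + 5  ⇒  9q = 5  ⇒  q = 5/9.

p = 7/9, q = 5/9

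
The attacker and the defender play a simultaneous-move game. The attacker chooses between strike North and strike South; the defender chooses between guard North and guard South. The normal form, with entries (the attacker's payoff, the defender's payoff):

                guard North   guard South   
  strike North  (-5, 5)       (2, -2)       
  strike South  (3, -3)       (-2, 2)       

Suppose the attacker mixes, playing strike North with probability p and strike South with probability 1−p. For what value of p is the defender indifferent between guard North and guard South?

p = 5/12

The attacker's mix must leave the defender indifferent between guard North and guard South.
  the defender's expected payoff from guard North: p·5 + (1−p)·(-3) = 8p - 3
  the defender's expected payoff from guard South: p·(-2) + (1−p)·2 = -4p + 2
  8p - 3 = -4p + 2  ⇒  12p = 5  ⇒  p = 5/12.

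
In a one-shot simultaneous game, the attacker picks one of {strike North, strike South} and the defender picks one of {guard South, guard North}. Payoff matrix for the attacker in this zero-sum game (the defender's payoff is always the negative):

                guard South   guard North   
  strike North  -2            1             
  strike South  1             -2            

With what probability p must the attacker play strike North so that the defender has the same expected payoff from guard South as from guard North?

p = 1/2

The defender's indifference between guard South and guard North determines the attacker's mixing probability p:
  the defender's expected payoff from guard South: p·2 + (1−p)·(-1) = 3p - 1
  the defender's expected payoff from guard North: p·(-1) + (1−p)·2 = -3p + 2
  3p - 1 = -3p + 2  ⇒  6p = 3  ⇒  p = 1/2.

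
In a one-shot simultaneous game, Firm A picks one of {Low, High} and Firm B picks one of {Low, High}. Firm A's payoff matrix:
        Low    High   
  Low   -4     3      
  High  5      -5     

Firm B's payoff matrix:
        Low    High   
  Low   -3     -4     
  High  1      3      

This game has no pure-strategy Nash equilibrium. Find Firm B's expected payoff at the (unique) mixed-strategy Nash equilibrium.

For Firm B to be willing to mix, Firm B must be indifferent between Low and High, which pins down Firm A's mix.
  Firm B's payoff to Low: p·(-3) + (1−p)·1 = -4p + 1
  Firm B's payoff to High: p·(-4) + (1−p)·3 = -7p + 3
  -4p + 1 = -7p + 3  ⇒  3p = 2  ⇒  p = 2/3.
At equilibrium Firm B is indifferent across columns, so Firm B's payoff equals the payoff from Low: (2/3)·(-3) + (1/3)·1 = -5/3.

-5/3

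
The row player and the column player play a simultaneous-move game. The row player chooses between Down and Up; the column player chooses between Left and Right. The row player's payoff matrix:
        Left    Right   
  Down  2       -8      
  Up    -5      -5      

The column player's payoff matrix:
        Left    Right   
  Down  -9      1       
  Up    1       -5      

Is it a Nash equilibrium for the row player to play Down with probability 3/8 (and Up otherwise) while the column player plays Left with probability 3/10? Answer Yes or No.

Check the column player's indifference given the row player's mix p = 3/8:
  payoff from Left = -11/4; payoff from Right = -11/4 — equal.
Check the row player's indifference given the column player's mix q = 3/10:
  payoff from Down = -5; payoff from Up = -5 — equal.
Both players are indifferent, so neither can profitably deviate.

Yes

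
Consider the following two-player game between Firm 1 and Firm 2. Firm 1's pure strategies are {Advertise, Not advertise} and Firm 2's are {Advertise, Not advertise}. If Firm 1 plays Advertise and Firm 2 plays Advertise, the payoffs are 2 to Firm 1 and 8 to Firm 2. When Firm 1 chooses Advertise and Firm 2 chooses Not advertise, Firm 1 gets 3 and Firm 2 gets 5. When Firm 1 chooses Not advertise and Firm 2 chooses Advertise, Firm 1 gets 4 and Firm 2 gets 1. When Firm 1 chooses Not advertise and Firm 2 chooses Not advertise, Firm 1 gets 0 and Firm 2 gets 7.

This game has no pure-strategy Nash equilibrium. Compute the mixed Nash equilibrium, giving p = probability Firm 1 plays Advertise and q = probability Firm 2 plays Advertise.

p = 2/3, q = 3/5

For Firm 2 to be willing to mix, Firm 2 must be indifferent between Advertise and Not advertise, which pins down Firm 1's mix.
  Firm 2's payoff to Advertise: p·8 + (1−p)·1 = 7p + 1
  Firm 2's payoff to Not advertise: p·5 + (1−p)·7 = -2p + 7
  7p + 1 = -2p + 7  ⇒  9p = 6  ⇒  p = 2/3.
Firm 2's mix must leave Firm 1 indifferent between Advertise and Not advertise.
  Firm 1's expected payoff from Advertise: q·2 + (1−q)·3 = -q + 3
  Firm 1's expected payoff from Not advertise: q·4 + (1−q)·0 = 4q
  -q + 3 = 4q  ⇒  -5q = -3  ⇒  q = 3/5.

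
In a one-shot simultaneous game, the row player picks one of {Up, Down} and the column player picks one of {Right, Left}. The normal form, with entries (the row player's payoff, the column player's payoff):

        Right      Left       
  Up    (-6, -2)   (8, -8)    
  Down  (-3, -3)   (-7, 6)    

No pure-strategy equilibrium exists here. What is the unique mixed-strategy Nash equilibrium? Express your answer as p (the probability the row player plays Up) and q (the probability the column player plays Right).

The row player's mix must leave the column player indifferent between Right and Left.
  the column player's payoff to Right: p·(-2) + (1−p)·(-3) = p - 3
  the column player's payoff to Left: p·(-8) + (1−p)·6 = -14p + 6
  p - 3 = -14p + 6  ⇒  15p = 9  ⇒  p = 3/5.
In a mixed equilibrium the row player is indifferent between Up and Down; this condition fixes q.
  the row player's payoff from Up: q·(-6) + (1−q)·8 = -14q + 8
  the row player's payoff from Down: q·(-3) + (1−q)·(-7) = 4q - 7
  -14q + 8 = 4q - 7  ⇒  -18q = -15  ⇒  q = 5/6.

p = 3/5, q = 5/6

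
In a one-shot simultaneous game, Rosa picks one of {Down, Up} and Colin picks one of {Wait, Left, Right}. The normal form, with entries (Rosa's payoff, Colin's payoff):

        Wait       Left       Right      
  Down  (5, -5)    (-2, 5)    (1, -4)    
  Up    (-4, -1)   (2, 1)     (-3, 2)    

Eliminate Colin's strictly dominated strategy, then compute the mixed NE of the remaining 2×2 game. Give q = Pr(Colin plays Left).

q = 1/2

Colin's strategy Wait is strictly dominated by Right: -4 > -5 and 2 > -1. Eliminate Wait.
In a mixed equilibrium Rosa is indifferent between Down and Up; this condition fixes q.
  Rosa's expected payoff from Down: q·(-2) + (1−q)·1 = -3q + 1
  Rosa's expected payoff from Up: q·2 + (1−q)·(-3) = 5q - 3
  -3q + 1 = 5q - 3  ⇒  -8q = -4  ⇒  q = 1/2.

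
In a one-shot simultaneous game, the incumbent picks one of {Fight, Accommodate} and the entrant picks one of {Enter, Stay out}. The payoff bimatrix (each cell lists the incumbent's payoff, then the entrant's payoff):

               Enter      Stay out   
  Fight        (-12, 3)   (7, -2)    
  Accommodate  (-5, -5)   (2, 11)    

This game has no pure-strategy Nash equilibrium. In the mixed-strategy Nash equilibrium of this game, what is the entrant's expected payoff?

23/21

The entrant's indifference between Enter and Stay out determines the incumbent's mixing probability p:
  the entrant's expected payoff from Enter: p·3 + (1−p)·(-5) = 8p - 5
  the entrant's expected payoff from Stay out: p·(-2) + (1−p)·11 = -13p + 11
  8p - 5 = -13p + 11  ⇒  21p = 16  ⇒  p = 16/21.
At equilibrium the entrant is indifferent across columns, so the entrant's payoff equals the payoff from Enter: (16/21)·3 + (5/21)·(-5) = 23/21.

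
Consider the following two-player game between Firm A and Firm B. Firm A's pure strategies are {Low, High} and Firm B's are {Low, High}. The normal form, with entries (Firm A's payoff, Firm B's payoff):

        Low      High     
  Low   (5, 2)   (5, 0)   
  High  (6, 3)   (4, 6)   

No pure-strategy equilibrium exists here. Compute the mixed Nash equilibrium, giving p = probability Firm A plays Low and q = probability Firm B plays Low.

p = 3/5, q = 1/2

For Firm B to be willing to mix, Firm B must be indifferent between Low and High, which pins down Firm A's mix.
  Firm B's payoff from Low: p·2 + (1−p)·3 = -p + 3
  Firm B's payoff from High: p·0 + (1−p)·6 = -6p + 6
  -p + 3 = -6p + 6  ⇒  5p = 3  ⇒  p = 3/5.
Firm A's indifference between Low and High determines Firm B's mixing probability q:
  Firm A's payoff from Low: q·5 + (1−q)·5 = 5
  Firm A's payoff from High: q·6 + (1−q)·4 = 2q + 4
  5 = 2q + 4  ⇒  -2q = -1  ⇒  q = 1/2.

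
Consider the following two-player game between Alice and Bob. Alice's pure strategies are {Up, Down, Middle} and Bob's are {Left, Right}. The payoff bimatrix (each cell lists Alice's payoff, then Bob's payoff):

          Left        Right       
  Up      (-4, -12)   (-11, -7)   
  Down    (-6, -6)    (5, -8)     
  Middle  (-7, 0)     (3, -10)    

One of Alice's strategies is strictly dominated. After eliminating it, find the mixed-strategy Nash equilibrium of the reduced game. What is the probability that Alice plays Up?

Alice's strategy Middle is strictly dominated by Down: -6 > -7 and 5 > 3. Eliminate Middle.
For Bob to be willing to mix, Bob must be indifferent between Left and Right, which pins down Alice's mix.
  Bob's expected payoff from Left: p·(-12) + (1−p)·(-6) = -6p - 6
  Bob's expected payoff from Right: p·(-7) + (1−p)·(-8) = p - 8
  -6p - 6 = p - 8  ⇒  -7p = -2  ⇒  p = 2/7.

p = 2/7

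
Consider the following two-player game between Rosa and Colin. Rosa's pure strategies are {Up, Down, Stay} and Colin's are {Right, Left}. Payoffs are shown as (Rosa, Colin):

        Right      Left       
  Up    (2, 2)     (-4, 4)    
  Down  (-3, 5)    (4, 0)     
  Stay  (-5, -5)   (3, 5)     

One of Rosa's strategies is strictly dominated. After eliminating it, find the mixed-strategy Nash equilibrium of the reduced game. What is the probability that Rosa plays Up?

Rosa's strategy Stay is strictly dominated by Down: -3 > -5 and 4 > 3. Eliminate Stay.
Colin's indifference between Right and Left determines Rosa's mixing probability p:
  Colin's expected payoff from Right: p·2 + (1−p)·5 = -3p + 5
  Colin's expected payoff from Left: p·4 + (1−p)·0 = 4p
  -3p + 5 = 4p  ⇒  -7p = -5  ⇒  p = 5/7.

p = 5/7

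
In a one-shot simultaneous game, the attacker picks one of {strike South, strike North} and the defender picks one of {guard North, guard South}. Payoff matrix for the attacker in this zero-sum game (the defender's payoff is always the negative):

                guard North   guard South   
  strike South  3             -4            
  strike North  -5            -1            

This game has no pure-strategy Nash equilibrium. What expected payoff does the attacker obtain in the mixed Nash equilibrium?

For the attacker to be willing to mix, the attacker must be indifferent between strike South and strike North, which pins down the defender's mix.
  the attacker's payoff from strike South: q·3 + (1−q)·(-4) = 7q - 4
  the attacker's payoff from strike North: q·(-5) + (1−q)·(-1) = -4q - 1
  7q - 4 = -4q - 1  ⇒  11q = 3  ⇒  q = 3/11.
At equilibrium the attacker is indifferent across rows, so the attacker's payoff equals the payoff from strike South: (3/11)·3 + (8/11)·(-4) = -23/11.

-23/11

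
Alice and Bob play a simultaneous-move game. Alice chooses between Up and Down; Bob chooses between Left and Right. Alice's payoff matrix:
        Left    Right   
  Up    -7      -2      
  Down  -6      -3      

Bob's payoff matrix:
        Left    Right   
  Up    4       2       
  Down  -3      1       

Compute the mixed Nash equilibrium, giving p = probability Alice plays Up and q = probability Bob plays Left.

In a mixed equilibrium Bob is indifferent between Left and Right; this condition fixes p.
  Bob's payoff to Left: p·4 + (1−p)·(-3) = 7p - 3
  Bob's payoff to Right: p·2 + (1−p)·1 = p + 1
  7p - 3 = p + 1  ⇒  6p = 4  ⇒  p = 2/3.
Alice's indifference between Up and Down determines Bob's mixing probability q:
  Alice's payoff from Up: q·(-7) + (1−q)·(-2) = -5q - 2
  Alice's payoff from Down: q·(-6) + (1−q)·(-3) = -3q - 3
  -5q - 2 = -3q - 3  ⇒  -2q = -1  ⇒  q = 1/2.

p = 2/3, q = 1/2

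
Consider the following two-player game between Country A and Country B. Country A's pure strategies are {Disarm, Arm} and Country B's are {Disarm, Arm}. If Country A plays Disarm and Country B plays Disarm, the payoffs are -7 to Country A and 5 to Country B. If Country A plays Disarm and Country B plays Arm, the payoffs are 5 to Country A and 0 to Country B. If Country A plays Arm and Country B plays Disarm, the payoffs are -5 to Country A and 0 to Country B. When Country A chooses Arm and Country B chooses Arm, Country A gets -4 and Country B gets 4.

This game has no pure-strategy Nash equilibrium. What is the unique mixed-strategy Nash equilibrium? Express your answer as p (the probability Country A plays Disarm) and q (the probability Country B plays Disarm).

For Country B to be willing to mix, Country B must be indifferent between Disarm and Arm, which pins down Country A's mix.
  Country B's expected payoff from Disarm: p·5 + (1−p)·0 = 5p
  Country B's expected payoff from Arm: p·0 + (1−p)·4 = -4p + 4
  5p = -4p + 4  ⇒  9p = 4  ⇒  p = 4/9.
Set Country A's expected payoff from Disarm equal to that from Arm:
  Country A's payoff to Disarm: q·(-7) + (1−q)·5 = -12q + 5
  Country A's payoff to Arm: q·(-5) + (1−q)·(-4) = -q - 4
  -12q + 5 = -q - 4  ⇒  -11q = -9  ⇒  q = 9/11.

p = 4/9, q = 9/11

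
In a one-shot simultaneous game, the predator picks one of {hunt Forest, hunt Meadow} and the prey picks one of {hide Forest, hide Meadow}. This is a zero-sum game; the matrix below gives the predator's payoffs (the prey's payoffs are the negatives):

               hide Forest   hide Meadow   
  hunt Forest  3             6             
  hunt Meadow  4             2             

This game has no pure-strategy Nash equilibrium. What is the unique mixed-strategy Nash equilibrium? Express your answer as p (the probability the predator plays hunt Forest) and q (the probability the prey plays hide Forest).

p = 2/5, q = 4/5

The prey's indifference between hide Forest and hide Meadow determines the predator's mixing probability p:
  the prey's payoff from hide Forest: p·(-3) + (1−p)·(-4) = p - 4
  the prey's payoff from hide Meadow: p·(-6) + (1−p)·(-2) = -4p - 2
  p - 4 = -4p - 2  ⇒  5p = 2  ⇒  p = 2/5.
The prey's mix must leave the predator indifferent between hunt Forest and hunt Meadow.
  the predator's expected payoff from hunt Forest: q·3 + (1−q)·6 = -3q + 6
  the predator's expected payoff from hunt Meadow: q·4 + (1−q)·2 = 2q + 2
  -3q + 6 = 2q + 2  ⇒  -5q = -4  ⇒  q = 4/5.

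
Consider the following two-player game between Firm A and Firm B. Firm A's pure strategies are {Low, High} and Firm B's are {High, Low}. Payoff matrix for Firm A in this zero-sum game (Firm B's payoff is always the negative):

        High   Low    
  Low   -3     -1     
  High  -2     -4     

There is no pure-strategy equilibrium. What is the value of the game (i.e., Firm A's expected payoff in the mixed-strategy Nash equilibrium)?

v = -5/2

In a mixed equilibrium Firm A is indifferent between Low and High; this condition fixes q.
  Firm A's payoff to Low: q·(-3) + (1−q)·(-1) = -2q - 1
  Firm A's payoff to High: q·(-2) + (1−q)·(-4) = 2q - 4
  -2q - 1 = 2q - 4  ⇒  -4q = -3  ⇒  q = 3/4.
The value is Firm A's expected payoff against this mix (using Low): (3/4)·(-3) + (1/4)·(-1) = -5/2.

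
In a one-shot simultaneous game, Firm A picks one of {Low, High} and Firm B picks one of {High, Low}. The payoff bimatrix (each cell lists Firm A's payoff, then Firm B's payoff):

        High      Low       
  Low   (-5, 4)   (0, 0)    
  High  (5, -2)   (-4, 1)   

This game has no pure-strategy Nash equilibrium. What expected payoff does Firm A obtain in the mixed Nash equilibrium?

-10/7

Firm A's indifference between Low and High determines Firm B's mixing probability q:
  Firm A's expected payoff from Low: q·(-5) + (1−q)·0 = -5q
  Firm A's expected payoff from High: q·5 + (1−q)·(-4) = 9q - 4
  -5q = 9q - 4  ⇒  -14q = -4  ⇒  q = 2/7.
At equilibrium Firm A is indifferent across rows, so Firm A's payoff equals the payoff from Low: (2/7)·(-5) + (5/7)·0 = -10/7.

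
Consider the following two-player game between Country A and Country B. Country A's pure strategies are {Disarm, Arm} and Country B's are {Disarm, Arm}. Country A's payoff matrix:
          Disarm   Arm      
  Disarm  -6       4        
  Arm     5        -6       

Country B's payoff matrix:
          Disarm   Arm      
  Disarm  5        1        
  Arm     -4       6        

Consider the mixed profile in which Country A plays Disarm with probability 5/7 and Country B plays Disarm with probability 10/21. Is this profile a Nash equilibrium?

Check Country B's indifference given Country A's mix p = 5/7:
  payoff from Disarm = 17/7; payoff from Arm = 17/7 — equal.
Check Country A's indifference given Country B's mix q = 10/21:
  payoff from Disarm = -16/21; payoff from Arm = -16/21 — equal.
Both players are indifferent, so neither can profitably deviate.

Yes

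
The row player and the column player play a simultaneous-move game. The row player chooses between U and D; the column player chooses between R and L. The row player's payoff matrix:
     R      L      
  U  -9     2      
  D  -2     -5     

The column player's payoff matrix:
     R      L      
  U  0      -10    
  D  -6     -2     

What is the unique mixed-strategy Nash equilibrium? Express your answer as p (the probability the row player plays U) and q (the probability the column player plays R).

The column player's indifference between R and L determines the row player's mixing probability p:
  the column player's payoff from R: p·0 + (1−p)·(-6) = 6p - 6
  the column player's payoff from L: p·(-10) + (1−p)·(-2) = -8p - 2
  6p - 6 = -8p - 2  ⇒  14p = 4  ⇒  p = 2/7.
Set the row player's expected payoff from U equal to that from D:
  the row player's payoff to U: q·(-9) + (1−q)·2 = -11q + 2
  the row player's payoff to D: q·(-2) + (1−q)·(-5) = 3q - 5
  -11q + 2 = 3q - 5  ⇒  -14q = -7  ⇒  q = 1/2.

p = 2/7, q = 1/2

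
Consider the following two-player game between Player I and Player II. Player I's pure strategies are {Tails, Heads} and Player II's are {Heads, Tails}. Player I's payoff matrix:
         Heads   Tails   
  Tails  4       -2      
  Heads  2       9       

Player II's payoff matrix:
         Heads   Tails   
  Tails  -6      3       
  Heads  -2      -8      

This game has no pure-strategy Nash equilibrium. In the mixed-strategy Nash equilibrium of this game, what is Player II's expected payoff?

Player II's indifference between Heads and Tails determines Player I's mixing probability p:
  Player II's payoff to Heads: p·(-6) + (1−p)·(-2) = -4p - 2
  Player II's payoff to Tails: p·3 + (1−p)·(-8) = 11p - 8
  -4p - 2 = 11p - 8  ⇒  -15p = -6  ⇒  p = 2/5.
At equilibrium Player II is indifferent across columns, so Player II's payoff equals the payoff from Heads: (2/5)·(-6) + (3/5)·(-2) = -18/5.

-18/5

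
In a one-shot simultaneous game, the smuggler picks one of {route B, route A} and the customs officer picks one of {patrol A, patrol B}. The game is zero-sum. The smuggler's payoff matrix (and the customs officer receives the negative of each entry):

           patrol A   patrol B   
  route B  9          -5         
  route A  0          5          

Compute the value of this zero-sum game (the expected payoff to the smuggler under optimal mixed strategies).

Set the smuggler's expected payoff from route B equal to that from route A:
  the smuggler's expected payoff from route B: q·9 + (1−q)·(-5) = 14q - 5
  the smuggler's expected payoff from route A: q·0 + (1−q)·5 = -5q + 5
  14q - 5 = -5q + 5  ⇒  19q = 10  ⇒  q = 10/19.
The value is the smuggler's expected payoff against this mix (using route B): (10/19)·9 + (9/19)·(-5) = 45/19.

v = 45/19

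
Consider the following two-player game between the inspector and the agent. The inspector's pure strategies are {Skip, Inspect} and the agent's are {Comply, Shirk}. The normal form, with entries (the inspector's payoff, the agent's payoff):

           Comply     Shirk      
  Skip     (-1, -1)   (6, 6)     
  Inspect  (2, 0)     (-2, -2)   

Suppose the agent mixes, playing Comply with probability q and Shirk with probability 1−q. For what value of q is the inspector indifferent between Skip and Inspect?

q = 8/11

Set the inspector's expected payoff from Skip equal to that from Inspect:
  the inspector's payoff to Skip: q·(-1) + (1−q)·6 = -7q + 6
  the inspector's payoff to Inspect: q·2 + (1−q)·(-2) = 4q - 2
  -7q + 6 = 4q - 2  ⇒  -11q = -8  ⇒  q = 8/11.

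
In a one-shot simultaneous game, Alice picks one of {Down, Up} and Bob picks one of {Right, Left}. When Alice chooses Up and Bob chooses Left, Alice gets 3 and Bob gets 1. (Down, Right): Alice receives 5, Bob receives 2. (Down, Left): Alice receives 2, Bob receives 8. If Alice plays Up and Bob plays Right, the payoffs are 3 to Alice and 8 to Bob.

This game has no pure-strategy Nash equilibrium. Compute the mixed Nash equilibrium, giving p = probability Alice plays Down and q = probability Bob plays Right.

p = 7/13, q = 1/3

In a mixed equilibrium Bob is indifferent between Right and Left; this condition fixes p.
  Bob's expected payoff from Right: p·2 + (1−p)·8 = -6p + 8
  Bob's expected payoff from Left: p·8 + (1−p)·1 = 7p + 1
  -6p + 8 = 7p + 1  ⇒  -13p = -7  ⇒  p = 7/13.
Bob's mix must leave Alice indifferent between Down and Up.
  Alice's payoff from Down: q·5 + (1−q)·2 = 3q + 2
  Alice's payoff from Up: q·3 + (1−q)·3 = 3
  3q + 2 = 3  ⇒  3q = 1  ⇒  q = 1/3.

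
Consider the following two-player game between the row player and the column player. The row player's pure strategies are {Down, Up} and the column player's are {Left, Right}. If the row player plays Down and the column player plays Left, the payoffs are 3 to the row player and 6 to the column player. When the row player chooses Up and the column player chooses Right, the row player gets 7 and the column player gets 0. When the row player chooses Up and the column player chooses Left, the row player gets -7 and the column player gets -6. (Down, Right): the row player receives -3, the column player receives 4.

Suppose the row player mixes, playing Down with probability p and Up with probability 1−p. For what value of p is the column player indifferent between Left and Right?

p = 3/4

The row player's mix must leave the column player indifferent between Left and Right.
  the column player's payoff to Left: p·6 + (1−p)·(-6) = 12p - 6
  the column player's payoff to Right: p·4 + (1−p)·0 = 4p
  12p - 6 = 4p  ⇒  8p = 6  ⇒  p = 3/4.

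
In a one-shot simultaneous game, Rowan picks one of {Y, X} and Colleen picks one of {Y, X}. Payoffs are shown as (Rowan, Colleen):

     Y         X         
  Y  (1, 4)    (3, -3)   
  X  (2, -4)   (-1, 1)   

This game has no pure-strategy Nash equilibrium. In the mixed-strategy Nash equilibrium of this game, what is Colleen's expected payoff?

Rowan's mix must leave Colleen indifferent between Y and X.
  Colleen's expected payoff from Y: p·4 + (1−p)·(-4) = 8p - 4
  Colleen's expected payoff from X: p·(-3) + (1−p)·1 = -4p + 1
  8p - 4 = -4p + 1  ⇒  12p = 5  ⇒  p = 5/12.
At equilibrium Colleen is indifferent across columns, so Colleen's payoff equals the payoff from Y: (5/12)·4 + (7/12)·(-4) = -2/3.

-2/3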